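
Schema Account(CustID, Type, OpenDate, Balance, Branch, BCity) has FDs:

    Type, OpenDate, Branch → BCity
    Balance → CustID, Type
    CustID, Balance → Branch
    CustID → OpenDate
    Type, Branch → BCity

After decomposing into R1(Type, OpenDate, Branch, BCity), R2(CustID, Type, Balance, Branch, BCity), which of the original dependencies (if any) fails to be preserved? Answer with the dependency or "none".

CustID → OpenDate

Check CustID → OpenDate: no single fragment contains all of {CustID, OpenDate}, and the restricted closure of {CustID} across the fragments never reaches {OpenDate}.
Type, OpenDate, Branch → BCity is preserved.
Balance → CustID, Type is preserved.
CustID, Balance → Branch is preserved.
Type, Branch → BCity is preserved.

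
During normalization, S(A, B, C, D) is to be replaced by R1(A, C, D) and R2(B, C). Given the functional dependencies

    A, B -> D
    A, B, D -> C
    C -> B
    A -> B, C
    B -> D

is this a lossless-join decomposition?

Common attributes: R1 ∩ R2 = {C}.
Closure of {C}: C → B applies, adding B; B → D applies, adding D. So (C)⁺ = {B, C, D}.
This closure contains every attribute of R2, so R1 ∩ R2 → R2. The join is lossless.

Yes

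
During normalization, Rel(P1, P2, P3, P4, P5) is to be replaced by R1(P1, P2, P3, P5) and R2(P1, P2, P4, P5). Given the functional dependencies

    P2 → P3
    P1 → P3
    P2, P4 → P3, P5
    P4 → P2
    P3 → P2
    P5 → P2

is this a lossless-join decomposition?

Yes

Common attributes: R1 ∩ R2 = {P1, P2, P5}.
Closure of {P1, P2, P5}: P2 → P3 applies, adding P3. So (P1, P2, P5)⁺ = {P1, P2, P3, P5}.
This closure contains every attribute of R1, so R1 ∩ R2 → R1. The join is lossless.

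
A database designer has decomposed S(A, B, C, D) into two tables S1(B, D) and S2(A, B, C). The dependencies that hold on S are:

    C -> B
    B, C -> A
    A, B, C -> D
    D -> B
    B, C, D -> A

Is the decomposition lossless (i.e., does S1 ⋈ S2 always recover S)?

Common attributes: S1 ∩ S2 = {B}.
No dependency enlarges {B}, so (B)⁺ = {B}.
The closure contains neither all of S1 = {B, D} nor all of S2 = {A, B, C}, so the common attributes are not a superkey of either fragment. The join is lossy.

No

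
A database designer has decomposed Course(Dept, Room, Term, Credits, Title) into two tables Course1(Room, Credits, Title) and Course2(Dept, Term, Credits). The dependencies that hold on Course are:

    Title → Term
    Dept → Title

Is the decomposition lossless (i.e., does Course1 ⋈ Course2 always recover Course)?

No

Common attributes: Course1 ∩ Course2 = {Credits}.
No dependency enlarges {Credits}, so (Credits)⁺ = {Credits}.
The closure contains neither all of Course1 = {Room, Credits, Title} nor all of Course2 = {Dept, Term, Credits}, so the common attributes are not a superkey of either fragment. The join is lossy.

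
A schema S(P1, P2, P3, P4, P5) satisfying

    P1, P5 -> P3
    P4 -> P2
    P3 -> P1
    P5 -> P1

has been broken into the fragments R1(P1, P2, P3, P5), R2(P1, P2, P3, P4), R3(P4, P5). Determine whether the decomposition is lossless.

Yes

Chase test. Columns are P1, P2, P3, P4, P5; row i has aⱼ where attribute j ∈ Ri, else bᵢⱼ.
Initial tableau (one row per fragment):
  row 1: a1 a2 a3 b14 a5
  row 2: a1 a2 a3 a4 b25
  row 3: b31 b32 b33 a4 a5
Rows 2 and 3 agree on P4; apply P4→P2 and equate their P2 entries.
Rows 1 and 3 agree on P5; apply P5→P1 and equate their P1 entries.
Rows 1 and 3 agree on P1, P5; apply P1, P5→P3 and equate their P3 entries.
Row 3 is now all distinguished symbols — the join is lossless.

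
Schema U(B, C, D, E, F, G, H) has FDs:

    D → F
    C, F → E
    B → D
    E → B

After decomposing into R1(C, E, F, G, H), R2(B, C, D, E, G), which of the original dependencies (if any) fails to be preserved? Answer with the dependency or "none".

D → F

Check D → F: no single fragment contains all of {D, F}, and the restricted closure of {D} across the fragments never reaches {F}.
C, F → E is preserved.
B → D is preserved.
E → B is preserved.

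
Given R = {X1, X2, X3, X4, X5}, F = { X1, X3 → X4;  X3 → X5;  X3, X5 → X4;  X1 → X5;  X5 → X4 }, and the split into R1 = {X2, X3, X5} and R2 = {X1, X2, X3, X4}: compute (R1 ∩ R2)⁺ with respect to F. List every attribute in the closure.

X2, X3, X4, X5

R1 ∩ R2 = {X2, X3}.
X3 → X5 applies, adding X5
X3, X5 → X4 applies, adding X4
Closure: {X2, X3, X4, X5}.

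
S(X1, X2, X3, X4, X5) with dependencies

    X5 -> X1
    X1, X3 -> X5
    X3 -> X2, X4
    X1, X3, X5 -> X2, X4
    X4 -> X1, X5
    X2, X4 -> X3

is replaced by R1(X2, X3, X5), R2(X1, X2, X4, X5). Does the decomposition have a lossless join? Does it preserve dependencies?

lossy and not dependency-preserving

Lossless test: (X2, X5)⁺ = {X1, X2, X5}, which is a superkey of neither fragment — lossy.
Dependency preservation: the restricted closure of {X3} across the fragments never reaches {X2, X4}, so X3 → X2, X4 cannot be enforced without a join — not preserved.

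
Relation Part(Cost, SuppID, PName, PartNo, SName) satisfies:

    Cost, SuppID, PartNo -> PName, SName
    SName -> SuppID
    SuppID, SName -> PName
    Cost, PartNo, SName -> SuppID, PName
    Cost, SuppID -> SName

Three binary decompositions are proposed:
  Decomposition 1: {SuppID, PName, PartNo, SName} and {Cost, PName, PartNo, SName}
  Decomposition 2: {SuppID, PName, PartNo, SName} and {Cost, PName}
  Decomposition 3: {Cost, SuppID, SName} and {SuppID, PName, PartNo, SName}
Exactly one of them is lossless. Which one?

Decomposition 1: common = {PName, PartNo, SName}, closure = {SuppID, PName, PartNo, SName} → lossless.
Decomposition 2: common = {PName}, closure = {PName} → lossy.
Decomposition 3: common = {SuppID, SName}, closure = {SuppID, PName, SName} → lossy.

Decomposition 1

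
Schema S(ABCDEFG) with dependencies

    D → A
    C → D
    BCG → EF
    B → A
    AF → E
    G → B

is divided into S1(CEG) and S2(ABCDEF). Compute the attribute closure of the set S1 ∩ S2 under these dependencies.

S1 ∩ S2 = {CE}.
C → D applies, adding D
D → A applies, adding A
Closure: {ACDE}.

ACDE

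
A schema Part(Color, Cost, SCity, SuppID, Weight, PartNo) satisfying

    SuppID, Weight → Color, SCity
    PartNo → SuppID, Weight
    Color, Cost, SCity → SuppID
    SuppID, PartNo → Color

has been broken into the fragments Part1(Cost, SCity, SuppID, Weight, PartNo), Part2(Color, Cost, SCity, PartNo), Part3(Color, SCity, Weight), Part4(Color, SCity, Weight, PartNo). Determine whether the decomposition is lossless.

Yes

Chase test. Columns are Color, Cost, SCity, SuppID, Weight, PartNo; row i has aⱼ where attribute j ∈ Parti, else bᵢⱼ.
Initial tableau (one row per fragment):
  row 1: b11 a2 a3 a4 a5 a6
  row 2: a1 a2 a3 b24 b25 a6
  row 3: a1 b32 a3 b34 a5 b36
  row 4: a1 b42 a3 b44 a5 a6
Rows 1 and 2 agree on PartNo; apply PartNo→SuppID, Weight and equate their SuppID, Weight entries.
Rows 1 and 4 agree on PartNo; apply PartNo→SuppID, Weight and equate their SuppID, Weight entries.
Rows 1 and 2 agree on SuppID, PartNo; apply SuppID, PartNo→Color and equate their Color entries.
Row 1 is now all distinguished symbols — the join is lossless.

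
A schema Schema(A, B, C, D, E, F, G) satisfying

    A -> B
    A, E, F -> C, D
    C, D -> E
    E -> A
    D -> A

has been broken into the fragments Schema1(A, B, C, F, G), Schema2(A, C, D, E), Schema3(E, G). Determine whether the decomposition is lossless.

No

Chase test. Columns are A, B, C, D, E, F, G; row i has aⱼ where attribute j ∈ Schemai, else bᵢⱼ.
Initial tableau (one row per fragment):
  row 1: a1 a2 a3 b14 b15 a6 a7
  row 2: a1 b22 a3 a4 a5 b26 b27
  row 3: b31 b32 b33 b34 a5 b36 a7
Rows 1 and 2 agree on A; apply A→B and equate their B entries.
Rows 2 and 3 agree on E; apply E→A and equate their A entries.
Rows 1 and 3 agree on A; apply A→B and equate their B entries.
No row becomes fully distinguished — the join is lossy.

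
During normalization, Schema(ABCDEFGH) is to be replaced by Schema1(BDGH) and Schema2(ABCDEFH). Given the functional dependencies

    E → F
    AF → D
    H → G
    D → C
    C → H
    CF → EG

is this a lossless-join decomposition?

Yes

Common attributes: Schema1 ∩ Schema2 = {BDH}.
Closure of {BDH}: H → G applies, adding G; D → C applies, adding C. So (BDH)⁺ = {BCDGH}.
This closure contains every attribute of Schema1, so Schema1 ∩ Schema2 → Schema1. The join is lossless.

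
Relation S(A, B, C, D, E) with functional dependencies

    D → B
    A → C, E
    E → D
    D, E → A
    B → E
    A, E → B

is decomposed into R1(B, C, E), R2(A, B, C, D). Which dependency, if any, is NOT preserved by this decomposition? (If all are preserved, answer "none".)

none

D → B lies within R2.
A → C, E: restricted closure across fragments reaches C, E.
E → D: restricted closure across fragments reaches D.
D, E → A: restricted closure across fragments reaches A.
B → E lies within R1.
A, E → B: restricted closure across fragments reaches B.
Every dependency is enforceable on the fragments, so the decomposition is dependency-preserving.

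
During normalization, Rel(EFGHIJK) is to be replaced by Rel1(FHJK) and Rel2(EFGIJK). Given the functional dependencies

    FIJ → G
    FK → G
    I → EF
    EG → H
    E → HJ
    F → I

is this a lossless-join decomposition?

Yes

Common attributes: Rel1 ∩ Rel2 = {FJK}.
Closure of {FJK}: FK → G applies, adding G; F → I applies, adding I; I → EF applies, adding E; EG → H applies, adding H. So (FJK)⁺ = {EFGHIJK}.
This closure contains every attribute of Rel1, so Rel1 ∩ Rel2 → Rel1. The join is lossless.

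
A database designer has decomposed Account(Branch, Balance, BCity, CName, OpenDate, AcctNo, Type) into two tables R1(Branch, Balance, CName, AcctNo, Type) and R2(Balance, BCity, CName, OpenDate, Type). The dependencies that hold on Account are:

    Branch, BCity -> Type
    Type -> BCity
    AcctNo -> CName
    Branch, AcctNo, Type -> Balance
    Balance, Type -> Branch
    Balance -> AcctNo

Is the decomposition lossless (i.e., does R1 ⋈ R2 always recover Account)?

Common attributes: R1 ∩ R2 = {Balance, CName, Type}.
Closure of {Balance, CName, Type}: Type → BCity applies, adding BCity; Balance, Type → Branch applies, adding Branch; Balance → AcctNo applies, adding AcctNo. So (Balance, CName, Type)⁺ = {Branch, Balance, BCity, CName, AcctNo, Type}.
This closure contains every attribute of R1, so R1 ∩ R2 → R1. The join is lossless.

Yes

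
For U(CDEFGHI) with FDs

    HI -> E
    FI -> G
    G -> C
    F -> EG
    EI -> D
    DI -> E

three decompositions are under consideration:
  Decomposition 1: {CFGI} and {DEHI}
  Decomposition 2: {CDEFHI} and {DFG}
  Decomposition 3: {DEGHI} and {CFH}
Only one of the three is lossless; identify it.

Decomposition 1: common = {I}, closure = {I} → lossy.
Decomposition 2: common = {DF}, closure = {CDEFG} → lossless.
Decomposition 3: common = {H}, closure = {H} → lossy.

Decomposition 2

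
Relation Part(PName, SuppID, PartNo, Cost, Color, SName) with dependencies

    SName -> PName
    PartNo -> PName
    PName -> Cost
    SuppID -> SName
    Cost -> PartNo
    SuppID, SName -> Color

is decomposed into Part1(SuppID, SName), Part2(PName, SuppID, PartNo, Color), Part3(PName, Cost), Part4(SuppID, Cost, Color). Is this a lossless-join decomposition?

Chase test. Columns are PName, SuppID, PartNo, Cost, Color, SName; row i has aⱼ where attribute j ∈ Parti, else bᵢⱼ.
Initial tableau (one row per fragment):
  row 1: b11 a2 b13 b14 b15 a6
  row 2: a1 a2 a3 b24 a5 b26
  row 3: a1 b32 b33 a4 b35 b36
  row 4: b41 a2 b43 a4 a5 b46
Rows 2 and 3 agree on PName; apply PName→Cost and equate their Cost entries.
Rows 1 and 2 agree on SuppID; apply SuppID→SName and equate their SName entries.
Rows 1 and 4 agree on SuppID; apply SuppID→SName and equate their SName entries.
Rows 2 and 3 agree on Cost; apply Cost→PartNo and equate their PartNo entries.
Rows 2 and 4 agree on Cost; apply Cost→PartNo and equate their PartNo entries.
Rows 1 and 2 agree on SuppID, SName; apply SuppID, SName→Color and equate their Color entries.
Rows 1 and 2 agree on SName; apply SName→PName and equate their PName entries.
Rows 1 and 4 agree on SName; apply SName→PName and equate their PName entries.
Rows 1 and 2 agree on PName; apply PName→Cost and equate their Cost entries.
Rows 1 and 2 agree on Cost; apply Cost→PartNo and equate their PartNo entries.
Row 1 is now all distinguished symbols — the join is lossless.

Yes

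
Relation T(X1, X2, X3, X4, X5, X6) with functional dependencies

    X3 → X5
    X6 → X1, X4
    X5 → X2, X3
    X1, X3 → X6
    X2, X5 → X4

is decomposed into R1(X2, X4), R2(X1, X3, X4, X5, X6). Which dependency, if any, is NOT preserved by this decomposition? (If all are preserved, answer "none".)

X5 → X2, X3

Check X5 → X2, X3: no single fragment contains all of {X2, X3, X5}, and the restricted closure of {X5} across the fragments never reaches {X2, X3}.
X3 → X5 is preserved.
X6 → X1, X4 is preserved.
X1, X3 → X6 is preserved.
X2, X5 → X4 is preserved.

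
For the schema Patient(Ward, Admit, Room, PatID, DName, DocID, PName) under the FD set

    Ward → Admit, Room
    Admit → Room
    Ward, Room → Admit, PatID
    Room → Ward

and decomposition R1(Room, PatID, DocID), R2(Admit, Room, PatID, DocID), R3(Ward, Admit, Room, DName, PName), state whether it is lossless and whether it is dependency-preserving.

Lossless test (chase): Rows 1 and 2 agree on Room; apply Room→Ward and equate their Ward entries. Rows 1 and 3 agree on Room; apply Room→Ward and equate their Ward entries. Rows 1 and 2 agree on Ward; apply Ward→Admit, Room and equate their Admit, Room entries. Rows 1 and 3 agree on Ward, Room; apply Ward, Room→Admit, PatID and equate their Admit, PatID entries. No row becomes fully distinguished — the join is lossy.
Dependency preservation: Ward, Room → Admit, PatID is not contained in any single fragment, but the restricted closure of its left-hand side across the fragments still reaches the right-hand side; the remaining FDs each lie inside some fragment. All dependencies are preserved.

lossy but dependency-preserving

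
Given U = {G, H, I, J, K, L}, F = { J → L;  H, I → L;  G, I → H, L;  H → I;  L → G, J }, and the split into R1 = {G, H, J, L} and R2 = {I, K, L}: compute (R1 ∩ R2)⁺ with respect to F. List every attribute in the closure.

R1 ∩ R2 = {L}.
L → G, J applies, adding G, J
Closure: {G, J, L}.

G, J, L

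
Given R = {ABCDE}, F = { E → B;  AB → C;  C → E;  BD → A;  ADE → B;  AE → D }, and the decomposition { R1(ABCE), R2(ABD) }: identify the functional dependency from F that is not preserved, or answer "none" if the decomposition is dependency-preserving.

none

E → B lies within R1.
AB → C lies within R1.
C → E lies within R1.
BD → A lies within R2.
ADE → B: restricted closure across fragments reaches B.
AE → D: restricted closure across fragments reaches D.
Every dependency is enforceable on the fragments, so the decomposition is dependency-preserving.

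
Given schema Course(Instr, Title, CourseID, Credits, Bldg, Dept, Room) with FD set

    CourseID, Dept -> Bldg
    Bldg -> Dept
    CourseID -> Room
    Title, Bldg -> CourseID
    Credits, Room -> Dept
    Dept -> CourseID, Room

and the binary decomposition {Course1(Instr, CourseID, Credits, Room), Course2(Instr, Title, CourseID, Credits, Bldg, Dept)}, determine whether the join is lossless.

Common attributes: Course1 ∩ Course2 = {Instr, CourseID, Credits}.
Closure of {Instr, CourseID, Credits}: CourseID → Room applies, adding Room; Credits, Room → Dept applies, adding Dept; CourseID, Dept → Bldg applies, adding Bldg. So (Instr, CourseID, Credits)⁺ = {Instr, CourseID, Credits, Bldg, Dept, Room}.
This closure contains every attribute of Course1, so Course1 ∩ Course2 → Course1. The join is lossless.

Yes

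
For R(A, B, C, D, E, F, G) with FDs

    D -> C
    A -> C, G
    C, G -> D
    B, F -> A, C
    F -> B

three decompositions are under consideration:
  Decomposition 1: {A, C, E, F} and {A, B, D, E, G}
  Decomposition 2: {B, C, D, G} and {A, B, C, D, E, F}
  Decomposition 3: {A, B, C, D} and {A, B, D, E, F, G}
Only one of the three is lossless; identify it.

Decomposition 3

Decomposition 1: common = {A, E}, closure = {A, C, D, E, G} → lossy.
Decomposition 2: common = {B, C, D}, closure = {B, C, D} → lossy.
Decomposition 3: common = {A, B, D}, closure = {A, B, C, D, G} → lossless.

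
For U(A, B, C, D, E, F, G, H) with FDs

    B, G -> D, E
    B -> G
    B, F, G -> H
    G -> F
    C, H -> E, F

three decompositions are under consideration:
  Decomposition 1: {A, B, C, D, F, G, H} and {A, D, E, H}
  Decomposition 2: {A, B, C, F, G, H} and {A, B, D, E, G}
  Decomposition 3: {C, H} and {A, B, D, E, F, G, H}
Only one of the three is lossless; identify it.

Decomposition 1: common = {A, D, H}, closure = {A, D, H} → lossy.
Decomposition 2: common = {A, B, G}, closure = {A, B, D, E, F, G, H} → lossless.
Decomposition 3: common = {H}, closure = {H} → lossy.

Decomposition 2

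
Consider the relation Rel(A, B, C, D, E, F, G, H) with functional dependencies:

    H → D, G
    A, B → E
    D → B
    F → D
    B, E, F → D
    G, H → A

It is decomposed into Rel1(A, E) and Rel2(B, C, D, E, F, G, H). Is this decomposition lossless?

Common attributes: Rel1 ∩ Rel2 = {E}.
No dependency enlarges {E}, so (E)⁺ = {E}.
The closure contains neither all of Rel1 = {A, E} nor all of Rel2 = {B, C, D, E, F, G, H}, so the common attributes are not a superkey of either fragment. The join is lossy.

No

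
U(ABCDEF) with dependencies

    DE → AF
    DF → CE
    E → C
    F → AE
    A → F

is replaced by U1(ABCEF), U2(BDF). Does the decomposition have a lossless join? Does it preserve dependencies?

lossless but not dependency-preserving

Lossless test: (BF)⁺ = {ABCEF}, which contains all of one fragment — lossless.
Dependency preservation: the restricted closure of {DE} across the fragments never reaches {AF}, so DE → AF cannot be enforced without a join — not preserved.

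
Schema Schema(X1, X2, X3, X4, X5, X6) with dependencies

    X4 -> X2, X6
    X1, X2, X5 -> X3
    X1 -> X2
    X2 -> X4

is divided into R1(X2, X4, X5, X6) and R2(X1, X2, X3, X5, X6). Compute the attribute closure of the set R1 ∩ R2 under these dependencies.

X2, X4, X5, X6

R1 ∩ R2 = {X2, X5, X6}.
X2 → X4 applies, adding X4
Closure: {X2, X4, X5, X6}.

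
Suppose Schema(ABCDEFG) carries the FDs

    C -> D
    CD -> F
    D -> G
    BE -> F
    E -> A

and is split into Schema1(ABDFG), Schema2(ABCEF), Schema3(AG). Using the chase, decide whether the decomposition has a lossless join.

No

Chase test. Columns are ABCDEFG; row i has aⱼ where attribute j ∈ Schemai, else bᵢⱼ.
Initial tableau (one row per fragment):
  row 1: a1 a2 b13 a4 b15 a6 a7
  row 2: a1 a2 a3 b24 a5 a6 b27
  row 3: a1 b32 b33 b34 b35 b36 a7
No row becomes fully distinguished — the join is lossy.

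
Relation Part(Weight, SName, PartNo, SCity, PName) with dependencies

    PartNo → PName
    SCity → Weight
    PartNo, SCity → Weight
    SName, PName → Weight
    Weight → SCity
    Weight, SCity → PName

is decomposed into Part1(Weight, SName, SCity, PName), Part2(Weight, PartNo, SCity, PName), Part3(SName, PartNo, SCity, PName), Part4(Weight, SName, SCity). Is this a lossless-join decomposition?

Yes

Chase test. Columns are Weight, SName, PartNo, SCity, PName; row i has aⱼ where attribute j ∈ Parti, else bᵢⱼ.
Initial tableau (one row per fragment):
  row 1: a1 a2 b13 a4 a5
  row 2: a1 b22 a3 a4 a5
  row 3: b31 a2 a3 a4 a5
  row 4: a1 a2 b43 a4 b45
Rows 1 and 3 agree on SCity; apply SCity→Weight and equate their Weight entries.
Rows 1 and 4 agree on Weight, SCity; apply Weight, SCity→PName and equate their PName entries.
Row 3 is now all distinguished symbols — the join is lossless.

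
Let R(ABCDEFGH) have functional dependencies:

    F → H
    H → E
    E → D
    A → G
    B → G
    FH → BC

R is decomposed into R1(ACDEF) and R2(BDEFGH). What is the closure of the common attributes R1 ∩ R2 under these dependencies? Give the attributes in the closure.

BCDEFGH

R1 ∩ R2 = {DEF}.
F → H applies, adding H
FH → BC applies, adding BC
B → G applies, adding G
Closure: {BCDEFGH}.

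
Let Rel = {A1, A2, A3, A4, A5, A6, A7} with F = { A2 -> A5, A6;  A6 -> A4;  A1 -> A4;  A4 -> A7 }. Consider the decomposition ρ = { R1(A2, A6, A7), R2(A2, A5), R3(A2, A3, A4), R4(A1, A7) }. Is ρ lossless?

Chase test. Columns are A1, A2, A3, A4, A5, A6, A7; row i has aⱼ where attribute j ∈ Ri, else bᵢⱼ.
Initial tableau (one row per fragment):
  row 1: b11 a2 b13 b14 b15 a6 a7
  row 2: b21 a2 b23 b24 a5 b26 b27
  row 3: b31 a2 a3 a4 b35 b36 b37
  row 4: a1 b42 b43 b44 b45 b46 a7
Rows 1 and 2 agree on A2; apply A2→A5, A6 and equate their A5, A6 entries.
Rows 1 and 3 agree on A2; apply A2→A5, A6 and equate their A5, A6 entries.
Rows 1 and 2 agree on A6; apply A6→A4 and equate their A4 entries.
Rows 1 and 3 agree on A6; apply A6→A4 and equate their A4 entries.
Rows 1 and 2 agree on A4; apply A4→A7 and equate their A7 entries.
Rows 1 and 3 agree on A4; apply A4→A7 and equate their A7 entries.
No row becomes fully distinguished — the join is lossy.

No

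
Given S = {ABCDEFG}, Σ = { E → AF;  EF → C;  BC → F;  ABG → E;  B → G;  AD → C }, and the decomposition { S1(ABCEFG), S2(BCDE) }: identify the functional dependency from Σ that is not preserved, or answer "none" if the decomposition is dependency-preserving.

Check AD → C: no single fragment contains all of {ACD}, and the restricted closure of {AD} across the fragments never reaches {C}.
E → AF is preserved.
EF → C is preserved.
BC → F is preserved.
ABG → E is preserved.
B → G is preserved.

AD → C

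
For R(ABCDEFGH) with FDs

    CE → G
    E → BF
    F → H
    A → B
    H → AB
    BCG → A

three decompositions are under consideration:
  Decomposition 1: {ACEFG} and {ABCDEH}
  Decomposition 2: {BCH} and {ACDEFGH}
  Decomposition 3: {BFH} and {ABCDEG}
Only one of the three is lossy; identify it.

Decomposition 1: common = {ACE}, closure = {ABCEFGH} → lossless.
Decomposition 2: common = {CH}, closure = {ABCH} → lossless.
Decomposition 3: common = {B}, closure = {B} → lossy.

Decomposition 3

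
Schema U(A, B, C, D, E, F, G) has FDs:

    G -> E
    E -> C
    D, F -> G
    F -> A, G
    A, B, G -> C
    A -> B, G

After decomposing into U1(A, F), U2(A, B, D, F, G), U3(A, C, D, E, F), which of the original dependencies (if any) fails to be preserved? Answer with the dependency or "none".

Check G → E: no single fragment contains all of {E, G}, and the restricted closure of {G} across the fragments never reaches {E}.
E → C is preserved.
D, F → G is preserved.
F → A, G is preserved.
A, B, G → C is preserved.
A → B, G is preserved.

G -> E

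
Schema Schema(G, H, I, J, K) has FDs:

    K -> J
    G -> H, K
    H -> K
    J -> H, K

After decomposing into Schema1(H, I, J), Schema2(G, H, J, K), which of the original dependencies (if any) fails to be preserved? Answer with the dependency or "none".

K → J lies within Schema2.
G → H, K lies within Schema2.
H → K lies within Schema2.
J → H, K lies within Schema2.
Every dependency is enforceable on the fragments, so the decomposition is dependency-preserving.

none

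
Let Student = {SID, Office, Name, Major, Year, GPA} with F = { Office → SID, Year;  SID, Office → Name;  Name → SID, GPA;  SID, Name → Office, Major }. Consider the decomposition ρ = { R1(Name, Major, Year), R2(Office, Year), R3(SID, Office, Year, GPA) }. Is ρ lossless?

No

Chase test. Columns are SID, Office, Name, Major, Year, GPA; row i has aⱼ where attribute j ∈ Ri, else bᵢⱼ.
Initial tableau (one row per fragment):
  row 1: b11 b12 a3 a4 a5 b16
  row 2: b21 a2 b23 b24 a5 b26
  row 3: a1 a2 b33 b34 a5 a6
Rows 2 and 3 agree on Office; apply Office→SID, Year and equate their SID, Year entries.
Rows 2 and 3 agree on SID, Office; apply SID, Office→Name and equate their Name entries.
Rows 2 and 3 agree on Name; apply Name→SID, GPA and equate their SID, GPA entries.
Rows 2 and 3 agree on SID, Name; apply SID, Name→Office, Major and equate their Office, Major entries.
No row becomes fully distinguished — the join is lossy.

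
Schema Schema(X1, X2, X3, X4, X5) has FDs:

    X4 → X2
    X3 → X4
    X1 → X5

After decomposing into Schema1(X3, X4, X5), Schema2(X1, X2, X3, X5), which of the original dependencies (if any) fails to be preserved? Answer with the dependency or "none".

X4 → X2

Check X4 → X2: no single fragment contains all of {X2, X4}, and the restricted closure of {X4} across the fragments never reaches {X2}.
X3 → X4 is preserved.
X1 → X5 is preserved.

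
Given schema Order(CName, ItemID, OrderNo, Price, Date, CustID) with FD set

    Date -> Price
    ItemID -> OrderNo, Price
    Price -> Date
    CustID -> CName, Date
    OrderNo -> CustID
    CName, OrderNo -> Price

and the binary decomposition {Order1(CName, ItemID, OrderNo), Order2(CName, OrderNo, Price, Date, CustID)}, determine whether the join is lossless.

Yes

Common attributes: Order1 ∩ Order2 = {CName, OrderNo}.
Closure of {CName, OrderNo}: OrderNo → CustID applies, adding CustID; CName, OrderNo → Price applies, adding Price; Price → Date applies, adding Date. So (CName, OrderNo)⁺ = {CName, OrderNo, Price, Date, CustID}.
This closure contains every attribute of Order2, so Order1 ∩ Order2 → Order2. The join is lossless.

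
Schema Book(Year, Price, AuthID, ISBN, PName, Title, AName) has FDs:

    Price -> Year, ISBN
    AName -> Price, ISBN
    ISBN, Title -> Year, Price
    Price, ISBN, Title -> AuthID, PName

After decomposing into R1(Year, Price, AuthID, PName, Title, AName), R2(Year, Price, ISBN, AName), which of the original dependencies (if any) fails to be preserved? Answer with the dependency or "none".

Check ISBN, Title → Year, Price: no single fragment contains all of {Year, Price, ISBN, Title}, and the restricted closure of {ISBN, Title} across the fragments never reaches {Year, Price}.
Price → Year, ISBN is preserved.
AName → Price, ISBN is preserved.
Price, ISBN, Title → AuthID, PName is preserved.

ISBN, Title -> Year, Price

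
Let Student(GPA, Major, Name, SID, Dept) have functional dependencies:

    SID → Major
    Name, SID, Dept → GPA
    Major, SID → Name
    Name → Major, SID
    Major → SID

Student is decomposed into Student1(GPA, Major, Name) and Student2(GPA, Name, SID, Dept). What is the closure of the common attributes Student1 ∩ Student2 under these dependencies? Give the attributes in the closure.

Student1 ∩ Student2 = {GPA, Name}.
Name → Major, SID applies, adding Major, SID
Closure: {GPA, Major, Name, SID}.

GPA, Major, Name, SID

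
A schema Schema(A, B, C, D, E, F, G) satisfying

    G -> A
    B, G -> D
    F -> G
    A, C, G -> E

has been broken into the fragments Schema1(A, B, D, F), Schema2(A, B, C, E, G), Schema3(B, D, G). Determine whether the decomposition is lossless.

No

Chase test. Columns are A, B, C, D, E, F, G; row i has aⱼ where attribute j ∈ Schemai, else bᵢⱼ.
Initial tableau (one row per fragment):
  row 1: a1 a2 b13 a4 b15 a6 b17
  row 2: a1 a2 a3 b24 a5 b26 a7
  row 3: b31 a2 b33 a4 b35 b36 a7
Rows 2 and 3 agree on G; apply G→A and equate their A entries.
Rows 2 and 3 agree on B, G; apply B, G→D and equate their D entries.
No row becomes fully distinguished — the join is lossy.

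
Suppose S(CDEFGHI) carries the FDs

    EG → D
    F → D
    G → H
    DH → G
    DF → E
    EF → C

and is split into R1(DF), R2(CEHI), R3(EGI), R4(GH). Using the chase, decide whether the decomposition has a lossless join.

No

Chase test. Columns are CDEFGHI; row i has aⱼ where attribute j ∈ Ri, else bᵢⱼ.
Initial tableau (one row per fragment):
  row 1: b11 a2 b13 a4 b15 b16 b17
  row 2: a1 b22 a3 b24 b25 a6 a7
  row 3: b31 b32 a3 b34 a5 b36 a7
  row 4: b41 b42 b43 b44 a5 a6 b47
Rows 3 and 4 agree on G; apply G→H and equate their H entries.
No row becomes fully distinguished — the join is lossy.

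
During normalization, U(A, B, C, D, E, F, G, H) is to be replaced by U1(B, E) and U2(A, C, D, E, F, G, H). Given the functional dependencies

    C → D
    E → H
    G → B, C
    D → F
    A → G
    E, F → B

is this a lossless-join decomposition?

No

Common attributes: U1 ∩ U2 = {E}.
Closure of {E}: E → H applies, adding H. So (E)⁺ = {E, H}.
The closure contains neither all of U1 = {B, E} nor all of U2 = {A, C, D, E, F, G, H}, so the common attributes are not a superkey of either fragment. The join is lossy.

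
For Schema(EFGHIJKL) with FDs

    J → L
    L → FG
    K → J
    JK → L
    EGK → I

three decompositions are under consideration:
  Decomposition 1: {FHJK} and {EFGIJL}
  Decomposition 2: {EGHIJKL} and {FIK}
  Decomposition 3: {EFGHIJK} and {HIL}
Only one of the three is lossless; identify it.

Decomposition 1: common = {FJ}, closure = {FGJL} → lossy.
Decomposition 2: common = {IK}, closure = {FGIJKL} → lossless.
Decomposition 3: common = {HI}, closure = {HI} → lossy.

Decomposition 2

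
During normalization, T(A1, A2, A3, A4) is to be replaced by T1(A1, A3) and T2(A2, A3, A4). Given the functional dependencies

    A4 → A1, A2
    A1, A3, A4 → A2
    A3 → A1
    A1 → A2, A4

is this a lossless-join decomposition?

Common attributes: T1 ∩ T2 = {A3}.
Closure of {A3}: A3 → A1 applies, adding A1; A1 → A2, A4 applies, adding A2, A4. So (A3)⁺ = {A1, A2, A3, A4}.
This closure contains every attribute of T1, so T1 ∩ T2 → T1. The join is lossless.

Yes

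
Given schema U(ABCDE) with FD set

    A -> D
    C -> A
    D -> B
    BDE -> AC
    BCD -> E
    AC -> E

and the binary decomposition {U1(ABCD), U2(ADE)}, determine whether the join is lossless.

Common attributes: U1 ∩ U2 = {AD}.
Closure of {AD}: D → B applies, adding B. So (AD)⁺ = {ABD}.
The closure contains neither all of U1 = {ABCD} nor all of U2 = {ADE}, so the common attributes are not a superkey of either fragment. The join is lossy.

No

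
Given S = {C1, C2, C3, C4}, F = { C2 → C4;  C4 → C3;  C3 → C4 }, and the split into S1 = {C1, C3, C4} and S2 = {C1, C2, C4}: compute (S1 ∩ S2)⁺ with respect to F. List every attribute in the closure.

C1, C3, C4

S1 ∩ S2 = {C1, C4}.
C4 → C3 applies, adding C3
Closure: {C1, C3, C4}.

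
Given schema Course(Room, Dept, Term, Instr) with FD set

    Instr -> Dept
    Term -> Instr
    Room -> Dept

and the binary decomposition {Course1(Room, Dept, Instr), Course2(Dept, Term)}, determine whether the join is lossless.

No

Common attributes: Course1 ∩ Course2 = {Dept}.
No dependency enlarges {Dept}, so (Dept)⁺ = {Dept}.
The closure contains neither all of Course1 = {Room, Dept, Instr} nor all of Course2 = {Dept, Term}, so the common attributes are not a superkey of either fragment. The join is lossy.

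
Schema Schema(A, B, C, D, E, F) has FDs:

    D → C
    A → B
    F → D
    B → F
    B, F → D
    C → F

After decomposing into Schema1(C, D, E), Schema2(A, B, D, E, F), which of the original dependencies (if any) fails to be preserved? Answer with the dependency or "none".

none

D → C lies within Schema1.
A → B lies within Schema2.
F → D lies within Schema2.
B → F lies within Schema2.
B, F → D lies within Schema2.
C → F: restricted closure across fragments reaches F.
Every dependency is enforceable on the fragments, so the decomposition is dependency-preserving.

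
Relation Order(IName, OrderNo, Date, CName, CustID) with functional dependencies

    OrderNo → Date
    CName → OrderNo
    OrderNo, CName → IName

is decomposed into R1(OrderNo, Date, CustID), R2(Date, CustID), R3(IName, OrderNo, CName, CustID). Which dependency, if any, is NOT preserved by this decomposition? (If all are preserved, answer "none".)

none

OrderNo → Date lies within R1.
CName → OrderNo lies within R3.
OrderNo, CName → IName lies within R3.
Every dependency is enforceable on the fragments, so the decomposition is dependency-preserving.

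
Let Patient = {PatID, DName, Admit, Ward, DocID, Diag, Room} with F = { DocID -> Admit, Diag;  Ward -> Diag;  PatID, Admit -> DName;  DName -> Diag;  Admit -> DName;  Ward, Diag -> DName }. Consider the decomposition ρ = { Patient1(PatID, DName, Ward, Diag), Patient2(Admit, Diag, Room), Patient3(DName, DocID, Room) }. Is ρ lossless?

No

Chase test. Columns are PatID, DName, Admit, Ward, DocID, Diag, Room; row i has aⱼ where attribute j ∈ Patienti, else bᵢⱼ.
Initial tableau (one row per fragment):
  row 1: a1 a2 b13 a4 b15 a6 b17
  row 2: b21 b22 a3 b24 b25 a6 a7
  row 3: b31 a2 b33 b34 a5 b36 a7
Rows 1 and 3 agree on DName; apply DName→Diag and equate their Diag entries.
No row becomes fully distinguished — the join is lossy.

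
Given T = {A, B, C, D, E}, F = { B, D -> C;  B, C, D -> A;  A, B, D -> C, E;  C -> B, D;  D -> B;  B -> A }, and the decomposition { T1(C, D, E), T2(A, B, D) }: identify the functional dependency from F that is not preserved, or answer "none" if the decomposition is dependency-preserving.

B, D → C: restricted closure across fragments reaches C.
B, C, D → A: restricted closure across fragments reaches A.
A, B, D → C, E: restricted closure across fragments reaches C, E.
C → B, D: restricted closure across fragments reaches B, D.
D → B lies within T2.
B → A lies within T2.
Every dependency is enforceable on the fragments, so the decomposition is dependency-preserving.

none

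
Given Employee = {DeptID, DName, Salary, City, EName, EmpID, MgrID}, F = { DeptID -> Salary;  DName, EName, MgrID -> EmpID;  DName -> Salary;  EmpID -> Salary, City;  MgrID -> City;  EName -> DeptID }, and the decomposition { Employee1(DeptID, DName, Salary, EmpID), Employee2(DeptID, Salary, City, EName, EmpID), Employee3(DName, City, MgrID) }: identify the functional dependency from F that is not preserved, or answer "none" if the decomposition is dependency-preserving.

DName, EName, MgrID -> EmpID

Check DName, EName, MgrID → EmpID: no single fragment contains all of {DName, EName, EmpID, MgrID}, and the restricted closure of {DName, EName, MgrID} across the fragments never reaches {EmpID}.
DeptID → Salary is preserved.
DName → Salary is preserved.
EmpID → Salary, City is preserved.
MgrID → City is preserved.
EName → DeptID is preserved.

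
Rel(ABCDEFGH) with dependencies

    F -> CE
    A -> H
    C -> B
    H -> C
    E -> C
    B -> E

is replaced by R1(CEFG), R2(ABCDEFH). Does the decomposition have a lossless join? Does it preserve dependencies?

Lossless test: (CEF)⁺ = {BCEF}, which is a superkey of neither fragment — lossy.
Dependency preservation: every FD's attributes lie within a single fragment, so each can be enforced locally — preserved.

lossy but dependency-preserving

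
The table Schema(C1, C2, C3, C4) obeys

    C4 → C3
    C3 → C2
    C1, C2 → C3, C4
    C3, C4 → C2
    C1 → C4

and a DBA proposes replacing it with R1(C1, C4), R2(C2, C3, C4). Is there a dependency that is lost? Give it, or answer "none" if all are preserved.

C4 → C3 lies within R2.
C3 → C2 lies within R2.
C1, C2 → C3, C4: restricted closure across fragments reaches C3, C4.
C3, C4 → C2 lies within R2.
C1 → C4 lies within R1.
Every dependency is enforceable on the fragments, so the decomposition is dependency-preserving.

none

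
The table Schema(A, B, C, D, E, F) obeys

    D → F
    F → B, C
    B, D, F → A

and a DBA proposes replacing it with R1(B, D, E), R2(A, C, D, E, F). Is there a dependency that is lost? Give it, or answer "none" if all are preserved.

F → B, C

Check F → B, C: no single fragment contains all of {B, C, F}, and the restricted closure of {F} across the fragments never reaches {B, C}.
D → F is preserved.
B, D, F → A is preserved.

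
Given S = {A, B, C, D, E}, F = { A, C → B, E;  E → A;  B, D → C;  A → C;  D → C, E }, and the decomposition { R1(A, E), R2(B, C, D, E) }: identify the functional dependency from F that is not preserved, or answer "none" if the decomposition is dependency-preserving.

A, C → B, E: restricted closure across fragments reaches B, E.
E → A lies within R1.
B, D → C lies within R2.
A → C: restricted closure across fragments reaches C.
D → C, E lies within R2.
Every dependency is enforceable on the fragments, so the decomposition is dependency-preserving.

none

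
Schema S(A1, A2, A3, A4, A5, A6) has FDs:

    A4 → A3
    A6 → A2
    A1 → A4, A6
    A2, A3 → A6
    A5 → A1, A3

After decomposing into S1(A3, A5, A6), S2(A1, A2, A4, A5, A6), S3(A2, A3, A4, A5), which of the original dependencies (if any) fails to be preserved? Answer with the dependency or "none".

A2, A3 → A6

Check A2, A3 → A6: no single fragment contains all of {A2, A3, A6}, and the restricted closure of {A2, A3} across the fragments never reaches {A6}.
A4 → A3 is preserved.
A6 → A2 is preserved.
A1 → A4, A6 is preserved.
A5 → A1, A3 is preserved.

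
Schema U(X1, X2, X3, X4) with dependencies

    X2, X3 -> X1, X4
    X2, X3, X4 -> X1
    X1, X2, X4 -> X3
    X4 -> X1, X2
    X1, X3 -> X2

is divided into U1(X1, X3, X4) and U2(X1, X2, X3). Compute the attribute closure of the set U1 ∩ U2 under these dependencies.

U1 ∩ U2 = {X1, X3}.
X1, X3 → X2 applies, adding X2
X2, X3 → X1, X4 applies, adding X4
Closure: {X1, X2, X3, X4}.

X1, X2, X3, X4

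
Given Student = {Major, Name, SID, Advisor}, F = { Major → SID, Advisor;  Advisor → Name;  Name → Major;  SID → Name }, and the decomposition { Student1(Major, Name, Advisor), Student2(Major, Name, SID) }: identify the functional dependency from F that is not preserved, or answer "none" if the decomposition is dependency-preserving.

Major → SID, Advisor: restricted closure across fragments reaches SID, Advisor.
Advisor → Name lies within Student1.
Name → Major lies within Student1.
SID → Name lies within Student2.
Every dependency is enforceable on the fragments, so the decomposition is dependency-preserving.

none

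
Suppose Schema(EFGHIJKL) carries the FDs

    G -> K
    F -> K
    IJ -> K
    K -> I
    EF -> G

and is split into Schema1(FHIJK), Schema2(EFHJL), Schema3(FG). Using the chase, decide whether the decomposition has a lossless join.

Chase test. Columns are EFGHIJKL; row i has aⱼ where attribute j ∈ Schemai, else bᵢⱼ.
Initial tableau (one row per fragment):
  row 1: b11 a2 b13 a4 a5 a6 a7 b18
  row 2: a1 a2 b23 a4 b25 a6 b27 a8
  row 3: b31 a2 a3 b34 b35 b36 b37 b38
Rows 1 and 2 agree on F; apply F→K and equate their K entries.
Rows 1 and 3 agree on F; apply F→K and equate their K entries.
Rows 1 and 2 agree on K; apply K→I and equate their I entries.
Rows 1 and 3 agree on K; apply K→I and equate their I entries.
No row becomes fully distinguished — the join is lossy.

No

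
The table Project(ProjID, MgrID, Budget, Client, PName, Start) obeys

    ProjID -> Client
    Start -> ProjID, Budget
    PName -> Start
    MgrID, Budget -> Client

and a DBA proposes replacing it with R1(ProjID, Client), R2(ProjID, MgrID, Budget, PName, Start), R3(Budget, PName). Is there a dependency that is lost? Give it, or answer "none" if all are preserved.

MgrID, Budget -> Client

Check MgrID, Budget → Client: no single fragment contains all of {MgrID, Budget, Client}, and the restricted closure of {MgrID, Budget} across the fragments never reaches {Client}.
ProjID → Client is preserved.
Start → ProjID, Budget is preserved.
PName → Start is preserved.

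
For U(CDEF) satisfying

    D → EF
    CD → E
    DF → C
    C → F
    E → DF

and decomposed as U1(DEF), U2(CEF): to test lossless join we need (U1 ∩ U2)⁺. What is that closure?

U1 ∩ U2 = {EF}.
E → DF applies, adding D
DF → C applies, adding C
Closure: {CDEF}.

CDEF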